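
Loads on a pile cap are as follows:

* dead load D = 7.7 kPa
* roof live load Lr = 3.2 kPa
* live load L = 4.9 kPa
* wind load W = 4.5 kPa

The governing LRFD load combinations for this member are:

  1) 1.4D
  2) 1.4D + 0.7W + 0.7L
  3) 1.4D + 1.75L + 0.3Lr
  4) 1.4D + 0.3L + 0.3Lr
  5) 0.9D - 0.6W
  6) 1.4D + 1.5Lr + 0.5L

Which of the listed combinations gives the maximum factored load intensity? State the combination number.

1) 1.4(7.7) = 10.78
2) 1.4(7.7) + 0.7(4.5) + 0.7(4.9) = 17.36
3) 1.4(7.7) + 1.75(4.9) + 0.3(3.2) = 20.32
4) 1.4(7.7) + 0.3(4.9) + 0.3(3.2) = 13.21
5) 0.9(7.7) - 0.6(4.5) = 4.23
6) 1.4(7.7) + 1.5(3.2) + 0.5(4.9) = 18.03
The largest value is 20.32 kPa from combination 3.

Combination 3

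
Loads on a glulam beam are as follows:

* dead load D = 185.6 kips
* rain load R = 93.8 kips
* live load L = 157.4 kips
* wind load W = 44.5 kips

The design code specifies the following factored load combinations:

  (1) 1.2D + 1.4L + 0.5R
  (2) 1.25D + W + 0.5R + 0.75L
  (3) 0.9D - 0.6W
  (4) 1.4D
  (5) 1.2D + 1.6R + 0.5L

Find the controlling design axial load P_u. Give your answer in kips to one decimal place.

(1) 1.2(185.6) + 1.4(157.4) + 0.5(93.8) = 222.7 + 220.4 + 46.9 = 490.0
(2) 1.25(185.6) + 1.0(44.5) + 0.5(93.8) + 0.75(157.4) = 232.0 + 44.5 + 46.9 + 118.1 = 441.5
(3) 0.9(185.6) - 0.6(44.5) = 167.0 - 26.7 = 140.3
(4) 1.4(185.6) = 259.8
(5) 1.2(185.6) + 1.6(93.8) + 0.5(157.4) = 222.7 + 150.1 + 78.7 = 451.5
The controlling combination is 1, giving 490.0 kips.

490.0 kips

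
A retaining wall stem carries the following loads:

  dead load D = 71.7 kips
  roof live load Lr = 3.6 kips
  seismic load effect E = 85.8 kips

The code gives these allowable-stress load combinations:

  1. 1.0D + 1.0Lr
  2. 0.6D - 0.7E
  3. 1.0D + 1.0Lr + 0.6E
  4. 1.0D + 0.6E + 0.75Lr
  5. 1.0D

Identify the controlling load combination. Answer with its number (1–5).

Combination 3

1. 1.0(71.7) + 1.0(3.6) = 75.3
2. 0.6(71.7) - 0.7(85.8) = -17.0
3. 1.0(71.7) + 1.0(3.6) + 0.6(85.8) = 126.8
4. 1.0(71.7) + 0.6(85.8) + 0.75(3.6) = 125.9
5. 1.0(71.7) = 71.7
The largest value is 126.8 kips from combination 3.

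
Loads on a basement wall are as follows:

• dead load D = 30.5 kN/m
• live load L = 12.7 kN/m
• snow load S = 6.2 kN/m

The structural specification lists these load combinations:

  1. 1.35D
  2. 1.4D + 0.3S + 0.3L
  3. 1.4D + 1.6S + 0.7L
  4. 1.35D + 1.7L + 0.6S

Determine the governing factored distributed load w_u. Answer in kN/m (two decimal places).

1. 1.35(30.5) = 41.18
2. 1.4(30.5) + 0.3(6.2) + 0.3(12.7) = 48.37
3. 1.4(30.5) + 1.6(6.2) + 0.7(12.7) = 61.51
4. 1.35(30.5) + 1.7(12.7) + 0.6(6.2) = 66.49
Maximum is from combination 4.

66.49 kN/m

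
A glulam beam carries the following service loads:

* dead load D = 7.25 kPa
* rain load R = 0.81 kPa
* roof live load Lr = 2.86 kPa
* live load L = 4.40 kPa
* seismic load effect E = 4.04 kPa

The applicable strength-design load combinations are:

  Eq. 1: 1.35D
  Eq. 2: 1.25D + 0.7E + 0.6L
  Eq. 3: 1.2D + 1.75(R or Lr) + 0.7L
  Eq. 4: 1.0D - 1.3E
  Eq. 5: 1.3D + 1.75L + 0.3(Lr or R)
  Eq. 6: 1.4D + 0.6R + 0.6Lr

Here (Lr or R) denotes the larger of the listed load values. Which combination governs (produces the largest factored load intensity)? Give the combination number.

Combination 5

(R or Lr) → Lr = 2.86 kPa; (Lr or R) → Lr = 2.86 kPa.
Eq. 1: 1.35(7.25) = 9.79
Eq. 2: 1.25(7.25) + 0.7(4.04) + 0.6(4.40) = 9.06 + 2.83 + 2.64 = 14.53
Eq. 3: 1.2(7.25) + 1.75(2.86) + 0.7(4.40) = 8.70 + 5.01 + 3.08 = 16.79
Eq. 4: 1.0(7.25) - 1.3(4.04) = 7.25 - 5.25 = 2.00
Eq. 5: 1.3(7.25) + 1.75(4.40) + 0.3(2.86) = 17.98
Eq. 6: 1.4(7.25) + 0.6(0.81) + 0.6(2.86) = 12.35
The largest value is 17.98 kPa from combination 5.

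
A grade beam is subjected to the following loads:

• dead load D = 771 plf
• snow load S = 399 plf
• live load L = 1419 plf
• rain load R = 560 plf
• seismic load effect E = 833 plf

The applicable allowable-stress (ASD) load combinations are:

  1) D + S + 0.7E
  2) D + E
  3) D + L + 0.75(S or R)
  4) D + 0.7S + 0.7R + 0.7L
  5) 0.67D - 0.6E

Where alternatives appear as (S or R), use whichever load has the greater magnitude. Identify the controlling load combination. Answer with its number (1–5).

Combination 3

(S or R) → R = 560 plf.
1) 1.0(771) + 1.0(399) + 0.7(833) = 771.00 + 399.00 + 583.10 = 1753.10
2) 1.0(771) + 1.0(833) = 771.00 + 833.00 = 1604.00
3) 1.0(771) + 1.0(1419) + 0.75(560) = 771.00 + 1419.00 + 420.00 = 2610.00
4) 1.0(771) + 0.7(399) + 0.7(560) + 0.7(1419) = 771.00 + 279.30 + 392.00 + 993.30 = 2435.60
5) 0.67(771) - 0.6(833) = 516.57 - 499.80 = 16.77
The largest value is 2610.00 plf from combination 3.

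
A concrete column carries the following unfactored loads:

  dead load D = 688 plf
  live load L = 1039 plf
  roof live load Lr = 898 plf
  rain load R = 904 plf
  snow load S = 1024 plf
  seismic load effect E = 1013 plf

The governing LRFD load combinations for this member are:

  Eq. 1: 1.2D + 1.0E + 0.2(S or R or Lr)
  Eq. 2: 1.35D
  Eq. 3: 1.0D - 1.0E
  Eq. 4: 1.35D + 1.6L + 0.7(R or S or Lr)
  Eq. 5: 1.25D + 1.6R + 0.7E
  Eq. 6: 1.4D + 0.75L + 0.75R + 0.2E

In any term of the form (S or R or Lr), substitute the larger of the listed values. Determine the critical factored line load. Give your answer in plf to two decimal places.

3308.00 plf

(S or R or Lr) → S = 1024 plf; (R or S or Lr) → S = 1024 plf.
Eq. 1: 1.2(688) + 1.0(1013) + 0.2(1024) = 825.60 + 1013.00 + 204.80 = 2043.40
Eq. 2: 1.35(688) = 928.80
Eq. 3: 1.0(688) - 1.0(1013) = 688.00 - 1013.00 = -325.00
Eq. 4: 1.35(688) + 1.6(1039) + 0.7(1024) = 928.80 + 1662.40 + 716.80 = 3308.00
Eq. 5: 1.25(688) + 1.6(904) + 0.7(1013) = 860.00 + 1446.40 + 709.10 = 3015.50
Eq. 6: 1.4(688) + 0.75(1039) + 0.75(904) + 0.2(1013) = 963.20 + 779.25 + 678.00 + 202.60 = 2623.05
Combination 4 governs: w_u = 3308.00 plf.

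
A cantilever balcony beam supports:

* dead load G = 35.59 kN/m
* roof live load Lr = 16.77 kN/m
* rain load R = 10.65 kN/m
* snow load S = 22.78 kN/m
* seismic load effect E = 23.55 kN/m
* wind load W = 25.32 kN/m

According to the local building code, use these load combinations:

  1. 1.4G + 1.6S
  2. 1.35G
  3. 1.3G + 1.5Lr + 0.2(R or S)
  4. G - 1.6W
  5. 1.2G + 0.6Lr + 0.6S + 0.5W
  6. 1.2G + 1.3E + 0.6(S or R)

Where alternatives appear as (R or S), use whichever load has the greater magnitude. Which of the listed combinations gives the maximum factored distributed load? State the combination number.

(R or S) → S = 22.78 kN/m; (S or R) → S = 22.78 kN/m.
1. 1.4(35.59) + 1.6(22.78) = 86.27
2. 1.35(35.59) = 48.05
3. 1.3(35.59) + 1.5(16.77) + 0.2(22.78) = 75.98
4. 1.0(35.59) - 1.6(25.32) = 35.59 - 40.51 = -4.92
5. 1.2(35.59) + 0.6(16.77) + 0.6(22.78) + 0.5(25.32) = 42.71 + 10.06 + 13.67 + 12.66 = 79.10
6. 1.2(35.59) + 1.3(23.55) + 0.6(22.78) = 86.99
The largest value is 86.99 kN/m from combination 6.

Combination 6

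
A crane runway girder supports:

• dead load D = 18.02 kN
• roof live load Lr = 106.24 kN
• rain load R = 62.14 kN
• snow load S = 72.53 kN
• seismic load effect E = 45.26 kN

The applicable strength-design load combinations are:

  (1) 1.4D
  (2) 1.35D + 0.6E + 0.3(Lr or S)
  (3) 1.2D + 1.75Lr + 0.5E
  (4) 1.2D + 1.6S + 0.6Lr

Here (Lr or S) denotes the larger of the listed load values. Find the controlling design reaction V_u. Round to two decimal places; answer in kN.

(Lr or S) → Lr = 106.24 kN.
(1) 1.4(18.02) = 25.23
(2) 1.35(18.02) + 0.6(45.26) + 0.3(106.24) = 83.36
(3) 1.2(18.02) + 1.75(106.24) + 0.5(45.26) = 230.17
(4) 1.2(18.02) + 1.6(72.53) + 0.6(106.24) = 201.42
The controlling combination is 3, giving 230.17 kN.

230.17 kN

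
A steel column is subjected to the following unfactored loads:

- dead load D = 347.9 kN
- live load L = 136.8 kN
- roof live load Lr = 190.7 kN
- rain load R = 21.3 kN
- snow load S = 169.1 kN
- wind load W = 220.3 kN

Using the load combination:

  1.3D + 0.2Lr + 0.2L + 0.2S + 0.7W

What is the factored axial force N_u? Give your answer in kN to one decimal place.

1.3(347.9) + 0.2(190.7) + 0.2(136.8) + 0.2(169.1) + 0.7(220.3) = 705.8
N_u = 705.8 kN.

705.8 kN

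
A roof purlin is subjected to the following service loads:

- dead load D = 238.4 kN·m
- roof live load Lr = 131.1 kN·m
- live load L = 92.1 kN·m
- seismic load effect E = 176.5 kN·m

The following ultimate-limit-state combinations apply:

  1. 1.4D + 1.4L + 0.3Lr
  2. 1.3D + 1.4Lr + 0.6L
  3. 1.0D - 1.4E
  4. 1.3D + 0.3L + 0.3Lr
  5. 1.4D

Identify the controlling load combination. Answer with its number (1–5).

1. 1.4(238.4) + 1.4(92.1) + 0.3(131.1) = 333.76 + 128.94 + 39.33 = 502.03
2. 1.3(238.4) + 1.4(131.1) + 0.6(92.1) = 309.92 + 183.54 + 55.26 = 548.72
3. 1.0(238.4) - 1.4(176.5) = 238.40 - 247.10 = -8.70
4. 1.3(238.4) + 0.3(92.1) + 0.3(131.1) = 309.92 + 27.63 + 39.33 = 376.88
5. 1.4(238.4) = 333.76
The largest value is 548.72 kN·m from combination 2.

Combination 2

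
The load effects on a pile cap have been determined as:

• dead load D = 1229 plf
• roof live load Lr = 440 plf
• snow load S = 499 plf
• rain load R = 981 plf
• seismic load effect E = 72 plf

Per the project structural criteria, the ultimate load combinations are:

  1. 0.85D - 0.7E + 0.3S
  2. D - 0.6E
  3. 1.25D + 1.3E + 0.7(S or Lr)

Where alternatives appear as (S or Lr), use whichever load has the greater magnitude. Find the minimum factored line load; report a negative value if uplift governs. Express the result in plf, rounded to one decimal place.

1144.0 plf

(S or Lr) → S = 499 plf.
1. 0.85(1229) - 0.7(72) + 0.3(499) = 1144.0
2. 1.0(1229) - 0.6(72) = 1185.8
3. 1.25(1229) + 1.3(72) + 0.7(499) = 1979.2
Combination 1 gives the minimum: 1144.0 plf.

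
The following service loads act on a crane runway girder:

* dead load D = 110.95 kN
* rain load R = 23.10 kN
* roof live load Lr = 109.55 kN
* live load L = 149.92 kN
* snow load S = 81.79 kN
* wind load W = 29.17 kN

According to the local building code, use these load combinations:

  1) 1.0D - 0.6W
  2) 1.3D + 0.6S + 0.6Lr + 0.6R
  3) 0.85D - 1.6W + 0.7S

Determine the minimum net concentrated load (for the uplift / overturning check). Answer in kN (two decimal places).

93.45 kN

1) 1.0(110.95) - 0.6(29.17) = 110.95 - 17.50 = 93.45
2) 1.3(110.95) + 0.6(81.79) + 0.6(109.55) + 0.6(23.10) = 144.24 + 49.07 + 65.73 + 13.86 = 272.90
3) 0.85(110.95) - 1.6(29.17) + 0.7(81.79) = 94.31 - 46.67 + 57.25 = 104.89
Combination 1 gives the minimum: 93.45 kN.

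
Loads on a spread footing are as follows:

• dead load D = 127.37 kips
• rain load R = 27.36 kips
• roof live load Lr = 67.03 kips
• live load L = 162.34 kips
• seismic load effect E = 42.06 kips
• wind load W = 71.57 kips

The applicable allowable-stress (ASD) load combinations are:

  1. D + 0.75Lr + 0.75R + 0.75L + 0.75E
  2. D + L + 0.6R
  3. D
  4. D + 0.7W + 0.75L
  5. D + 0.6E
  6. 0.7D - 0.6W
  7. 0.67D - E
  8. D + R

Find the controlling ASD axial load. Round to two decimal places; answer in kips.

351.46 kips

1. 1.0(127.37) + 0.75(67.03) + 0.75(27.36) + 0.75(162.34) + 0.75(42.06) = 351.46
2. 1.0(127.37) + 1.0(162.34) + 0.6(27.36) = 127.37 + 162.34 + 16.42 = 306.13
3. 1.0(127.37) = 127.37
4. 1.0(127.37) + 0.7(71.57) + 0.75(162.34) = 299.22
5. 1.0(127.37) + 0.6(42.06) = 127.37 + 25.24 = 152.61
6. 0.7(127.37) - 0.6(71.57) = 89.16 - 42.94 = 46.22
7. 0.67(127.37) - 1.0(42.06) = 85.34 - 42.06 = 43.28
8. 1.0(127.37) + 1.0(27.36) = 127.37 + 27.36 = 154.73
Combination 1 governs: P = 351.46 kips.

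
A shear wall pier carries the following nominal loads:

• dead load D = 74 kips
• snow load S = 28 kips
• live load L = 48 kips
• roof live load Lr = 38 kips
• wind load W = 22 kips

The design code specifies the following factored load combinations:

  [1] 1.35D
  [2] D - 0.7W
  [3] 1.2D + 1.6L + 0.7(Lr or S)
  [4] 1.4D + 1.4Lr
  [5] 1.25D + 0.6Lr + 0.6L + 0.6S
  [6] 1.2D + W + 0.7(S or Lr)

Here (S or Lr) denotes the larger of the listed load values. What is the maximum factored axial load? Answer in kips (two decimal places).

192.20 kips

(Lr or S) → Lr = 38 kips; (S or Lr) → Lr = 38 kips.
[1] 1.35(74) = 99.90
[2] 1.0(74) - 0.7(22) = 74.00 - 15.40 = 58.60
[3] 1.2(74) + 1.6(48) + 0.7(38) = 88.80 + 76.80 + 26.60 = 192.20
[4] 1.4(74) + 1.4(38) = 103.60 + 53.20 = 156.80
[5] 1.25(74) + 0.6(38) + 0.6(48) + 0.6(28) = 92.50 + 22.80 + 28.80 + 16.80 = 160.90
[6] 1.2(74) + 1.0(22) + 0.7(38) = 88.80 + 22.00 + 26.60 = 137.40
The controlling combination is 3, giving 192.20 kips.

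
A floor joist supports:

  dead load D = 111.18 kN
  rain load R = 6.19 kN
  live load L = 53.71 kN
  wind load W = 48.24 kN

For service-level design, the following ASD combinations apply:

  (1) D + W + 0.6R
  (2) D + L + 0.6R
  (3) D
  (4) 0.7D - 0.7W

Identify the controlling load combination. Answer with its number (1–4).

(1) 1.0(111.18) + 1.0(48.24) + 0.6(6.19) = 111.18 + 48.24 + 3.71 = 163.13
(2) 1.0(111.18) + 1.0(53.71) + 0.6(6.19) = 111.18 + 53.71 + 3.71 = 168.60
(3) 1.0(111.18) = 111.18
(4) 0.7(111.18) - 0.7(48.24) = 77.83 - 33.77 = 44.06
The largest value is 168.60 kN from combination 2.

Combination 2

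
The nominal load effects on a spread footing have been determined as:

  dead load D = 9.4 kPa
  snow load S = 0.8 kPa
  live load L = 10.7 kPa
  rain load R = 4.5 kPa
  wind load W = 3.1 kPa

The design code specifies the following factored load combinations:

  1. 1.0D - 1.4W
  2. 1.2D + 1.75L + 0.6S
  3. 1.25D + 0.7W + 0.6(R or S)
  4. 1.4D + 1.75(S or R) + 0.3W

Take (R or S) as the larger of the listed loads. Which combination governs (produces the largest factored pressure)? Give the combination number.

Combination 2

(R or S) → R = 4.5 kPa; (S or R) → R = 4.5 kPa.
1. 1.0(9.4) - 1.4(3.1) = 9.4 - 4.3 = 5.1
2. 1.2(9.4) + 1.75(10.7) + 0.6(0.8) = 11.3 + 18.7 + 0.5 = 30.5
3. 1.25(9.4) + 0.7(3.1) + 0.6(4.5) = 16.6
4. 1.4(9.4) + 1.75(4.5) + 0.3(3.1) = 13.2 + 7.9 + 0.9 = 22.0
The largest value is 30.5 kPa from combination 2.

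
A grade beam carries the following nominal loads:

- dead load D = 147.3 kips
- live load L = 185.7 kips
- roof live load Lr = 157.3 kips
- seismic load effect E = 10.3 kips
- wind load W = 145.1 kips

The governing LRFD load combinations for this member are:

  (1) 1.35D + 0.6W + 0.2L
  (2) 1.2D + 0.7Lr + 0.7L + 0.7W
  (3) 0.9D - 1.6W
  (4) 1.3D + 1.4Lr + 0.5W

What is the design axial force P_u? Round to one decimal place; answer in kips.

518.4 kips

(1) 1.35(147.3) + 0.6(145.1) + 0.2(185.7) = 198.9 + 87.1 + 37.1 = 323.1
(2) 1.2(147.3) + 0.7(157.3) + 0.7(185.7) + 0.7(145.1) = 518.4
(3) 0.9(147.3) - 1.6(145.1) = 132.6 - 232.2 = -99.6
(4) 1.3(147.3) + 1.4(157.3) + 0.5(145.1) = 191.5 + 220.2 + 72.6 = 484.3
Maximum is from combination 2.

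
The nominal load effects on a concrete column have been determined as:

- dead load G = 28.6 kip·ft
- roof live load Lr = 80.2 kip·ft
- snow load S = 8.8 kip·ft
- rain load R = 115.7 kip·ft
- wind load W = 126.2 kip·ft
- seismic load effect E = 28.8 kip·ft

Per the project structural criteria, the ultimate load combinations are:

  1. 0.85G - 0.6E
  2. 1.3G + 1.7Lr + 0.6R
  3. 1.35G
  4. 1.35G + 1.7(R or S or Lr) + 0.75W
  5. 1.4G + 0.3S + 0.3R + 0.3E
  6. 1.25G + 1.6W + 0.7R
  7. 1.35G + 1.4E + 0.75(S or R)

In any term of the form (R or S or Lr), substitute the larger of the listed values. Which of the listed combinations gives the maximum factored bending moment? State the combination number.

(R or S or Lr) → R = 115.7 kip·ft; (S or R) → R = 115.7 kip·ft.
1. 0.85(28.6) - 0.6(28.8) = 24.3 - 17.3 = 7.0
2. 1.3(28.6) + 1.7(80.2) + 0.6(115.7) = 37.2 + 136.3 + 69.4 = 242.9
3. 1.35(28.6) = 38.6
4. 1.35(28.6) + 1.7(115.7) + 0.75(126.2) = 38.6 + 196.7 + 94.7 = 330.0
5. 1.4(28.6) + 0.3(8.8) + 0.3(115.7) + 0.3(28.8) = 86.0
6. 1.25(28.6) + 1.6(126.2) + 0.7(115.7) = 35.8 + 201.9 + 81.0 = 318.7
7. 1.35(28.6) + 1.4(28.8) + 0.75(115.7) = 38.6 + 40.3 + 86.8 = 165.7
The largest value is 330.0 kip·ft from combination 4.

Combination 4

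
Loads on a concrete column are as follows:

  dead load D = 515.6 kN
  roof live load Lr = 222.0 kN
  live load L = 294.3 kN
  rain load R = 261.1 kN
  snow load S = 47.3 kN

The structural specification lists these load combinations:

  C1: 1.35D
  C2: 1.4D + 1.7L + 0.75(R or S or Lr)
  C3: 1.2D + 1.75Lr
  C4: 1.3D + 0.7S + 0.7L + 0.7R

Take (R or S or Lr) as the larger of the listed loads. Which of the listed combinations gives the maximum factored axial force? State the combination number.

Combination 2

(R or S or Lr) → R = 261.1 kN.
C1: 1.35(515.6) = 696.06
C2: 1.4(515.6) + 1.7(294.3) + 0.75(261.1) = 721.84 + 500.31 + 195.83 = 1417.98
C3: 1.2(515.6) + 1.75(222.0) = 618.72 + 388.50 = 1007.22
C4: 1.3(515.6) + 0.7(47.3) + 0.7(294.3) + 0.7(261.1) = 670.28 + 33.11 + 206.01 + 182.77 = 1092.17
The largest value is 1417.98 kN from combination 2.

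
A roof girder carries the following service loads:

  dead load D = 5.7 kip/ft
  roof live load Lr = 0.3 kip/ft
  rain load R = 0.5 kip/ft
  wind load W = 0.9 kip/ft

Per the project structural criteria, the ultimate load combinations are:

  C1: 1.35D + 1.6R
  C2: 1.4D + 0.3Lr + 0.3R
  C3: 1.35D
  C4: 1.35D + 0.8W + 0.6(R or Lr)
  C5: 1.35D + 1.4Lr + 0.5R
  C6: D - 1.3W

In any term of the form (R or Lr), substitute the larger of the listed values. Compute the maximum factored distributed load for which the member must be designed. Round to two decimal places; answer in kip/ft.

8.72 kip/ft

(R or Lr) → R = 0.5 kip/ft.
C1: 1.35(5.7) + 1.6(0.5) = 7.70 + 0.80 = 8.50
C2: 1.4(5.7) + 0.3(0.3) + 0.3(0.5) = 7.98 + 0.09 + 0.15 = 8.22
C3: 1.35(5.7) = 7.70
C4: 1.35(5.7) + 0.8(0.9) + 0.6(0.5) = 7.70 + 0.72 + 0.30 = 8.72
C5: 1.35(5.7) + 1.4(0.3) + 0.5(0.5) = 7.70 + 0.42 + 0.25 = 8.37
C6: 1.0(5.7) - 1.3(0.9) = 5.70 - 1.17 = 4.53
The controlling combination is 4, giving 8.72 kip/ft.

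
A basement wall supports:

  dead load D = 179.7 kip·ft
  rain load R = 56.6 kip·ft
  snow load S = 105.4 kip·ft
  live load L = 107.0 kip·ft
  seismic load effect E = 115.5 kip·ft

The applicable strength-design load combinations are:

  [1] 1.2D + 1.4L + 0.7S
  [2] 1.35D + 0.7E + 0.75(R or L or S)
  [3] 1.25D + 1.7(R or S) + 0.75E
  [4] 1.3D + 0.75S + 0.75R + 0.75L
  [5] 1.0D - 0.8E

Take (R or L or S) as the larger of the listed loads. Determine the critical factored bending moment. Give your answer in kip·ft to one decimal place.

(R or L or S) → L = 107.0 kip·ft; (R or S) → S = 105.4 kip·ft.
[1] 1.2(179.7) + 1.4(107.0) + 0.7(105.4) = 215.6 + 149.8 + 73.8 = 439.2
[2] 1.35(179.7) + 0.7(115.5) + 0.75(107.0) = 403.7
[3] 1.25(179.7) + 1.7(105.4) + 0.75(115.5) = 224.6 + 179.2 + 86.6 = 490.4
[4] 1.3(179.7) + 0.75(105.4) + 0.75(56.6) + 0.75(107.0) = 435.4
[5] 1.0(179.7) - 0.8(115.5) = 179.7 - 92.4 = 87.3
Combination 3 governs: M_u = 490.4 kip·ft.

490.4 kip·ft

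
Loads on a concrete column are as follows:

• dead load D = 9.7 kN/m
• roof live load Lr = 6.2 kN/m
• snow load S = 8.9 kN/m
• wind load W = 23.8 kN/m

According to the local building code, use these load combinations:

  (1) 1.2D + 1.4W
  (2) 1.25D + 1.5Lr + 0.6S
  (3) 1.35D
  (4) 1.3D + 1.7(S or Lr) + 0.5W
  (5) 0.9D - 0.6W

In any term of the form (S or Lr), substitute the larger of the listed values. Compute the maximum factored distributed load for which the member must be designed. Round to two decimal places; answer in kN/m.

(S or Lr) → S = 8.9 kN/m.
(1) 1.2(9.7) + 1.4(23.8) = 11.64 + 33.32 = 44.96
(2) 1.25(9.7) + 1.5(6.2) + 0.6(8.9) = 12.13 + 9.30 + 5.34 = 26.77
(3) 1.35(9.7) = 13.10
(4) 1.3(9.7) + 1.7(8.9) + 0.5(23.8) = 12.61 + 15.13 + 11.90 = 39.64
(5) 0.9(9.7) - 0.6(23.8) = 8.73 - 14.28 = -5.55
Maximum is from combination 1.

44.96 kN/m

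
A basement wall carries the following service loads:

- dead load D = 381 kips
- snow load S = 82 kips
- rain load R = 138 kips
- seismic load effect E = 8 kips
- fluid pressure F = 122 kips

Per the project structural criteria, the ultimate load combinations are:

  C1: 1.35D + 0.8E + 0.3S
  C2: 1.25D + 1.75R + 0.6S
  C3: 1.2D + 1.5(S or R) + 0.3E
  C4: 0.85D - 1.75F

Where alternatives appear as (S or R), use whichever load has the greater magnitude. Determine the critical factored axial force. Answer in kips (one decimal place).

(S or R) → R = 138 kips.
C1: 1.35(381) + 0.8(8) + 0.3(82) = 514.4 + 6.4 + 24.6 = 545.4
C2: 1.25(381) + 1.75(138) + 0.6(82) = 476.3 + 241.5 + 49.2 = 767.0
C3: 1.2(381) + 1.5(138) + 0.3(8) = 457.2 + 207.0 + 2.4 = 666.6
C4: 0.85(381) - 1.75(122) = 323.9 - 213.5 = 110.4
The controlling combination is 2, giving 767.0 kips.

767.0 kips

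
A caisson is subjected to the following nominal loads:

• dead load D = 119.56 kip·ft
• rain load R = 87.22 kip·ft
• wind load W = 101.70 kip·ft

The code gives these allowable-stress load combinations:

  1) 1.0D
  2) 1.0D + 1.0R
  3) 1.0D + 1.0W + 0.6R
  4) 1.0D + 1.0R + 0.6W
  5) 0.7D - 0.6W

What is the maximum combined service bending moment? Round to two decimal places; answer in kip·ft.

273.59 kip·ft

1) 1.0(119.56) = 119.56
2) 1.0(119.56) + 1.0(87.22) = 206.78
3) 1.0(119.56) + 1.0(101.70) + 0.6(87.22) = 273.59
4) 1.0(119.56) + 1.0(87.22) + 0.6(101.70) = 267.80
5) 0.7(119.56) - 0.6(101.70) = 22.67
The controlling combination is 3, giving 273.59 kip·ft.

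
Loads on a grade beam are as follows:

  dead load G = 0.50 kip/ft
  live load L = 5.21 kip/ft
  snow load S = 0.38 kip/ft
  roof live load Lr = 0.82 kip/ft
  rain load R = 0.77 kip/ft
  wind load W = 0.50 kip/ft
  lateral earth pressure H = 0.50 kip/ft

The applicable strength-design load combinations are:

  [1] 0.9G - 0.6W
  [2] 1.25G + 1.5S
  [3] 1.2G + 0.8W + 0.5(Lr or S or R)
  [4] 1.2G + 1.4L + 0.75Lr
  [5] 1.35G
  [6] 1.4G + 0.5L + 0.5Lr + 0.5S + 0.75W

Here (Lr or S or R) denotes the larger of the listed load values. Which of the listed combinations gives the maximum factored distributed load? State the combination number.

(Lr or S or R) → Lr = 0.82 kip/ft.
[1] 0.9(0.50) - 0.6(0.50) = 0.45 - 0.30 = 0.15
[2] 1.25(0.50) + 1.5(0.38) = 0.63 + 0.57 = 1.20
[3] 1.2(0.50) + 0.8(0.50) + 0.5(0.82) = 0.60 + 0.40 + 0.41 = 1.41
[4] 1.2(0.50) + 1.4(5.21) + 0.75(0.82) = 0.60 + 7.29 + 0.62 = 8.51
[5] 1.35(0.50) = 0.68
[6] 1.4(0.50) + 0.5(5.21) + 0.5(0.82) + 0.5(0.38) + 0.75(0.50) = 4.28
The largest value is 8.51 kip/ft from combination 4.

Combination 4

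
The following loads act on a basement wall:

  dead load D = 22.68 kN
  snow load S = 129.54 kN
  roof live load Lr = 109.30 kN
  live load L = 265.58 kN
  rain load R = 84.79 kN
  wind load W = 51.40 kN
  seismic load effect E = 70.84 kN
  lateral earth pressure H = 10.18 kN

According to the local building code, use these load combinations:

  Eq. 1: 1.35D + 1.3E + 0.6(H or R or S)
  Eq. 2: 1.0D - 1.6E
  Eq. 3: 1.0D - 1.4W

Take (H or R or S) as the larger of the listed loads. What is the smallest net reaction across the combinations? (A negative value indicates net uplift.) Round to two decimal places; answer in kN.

-90.66 kN

(H or R or S) → S = 129.54 kN.
Eq. 1: 1.35(22.68) + 1.3(70.84) + 0.6(129.54) = 30.62 + 92.09 + 77.72 = 200.43
Eq. 2: 1.0(22.68) - 1.6(70.84) = 22.68 - 113.34 = -90.66
Eq. 3: 1.0(22.68) - 1.4(51.40) = 22.68 - 71.96 = -49.28
Combination 2 gives the minimum: -90.66 kN.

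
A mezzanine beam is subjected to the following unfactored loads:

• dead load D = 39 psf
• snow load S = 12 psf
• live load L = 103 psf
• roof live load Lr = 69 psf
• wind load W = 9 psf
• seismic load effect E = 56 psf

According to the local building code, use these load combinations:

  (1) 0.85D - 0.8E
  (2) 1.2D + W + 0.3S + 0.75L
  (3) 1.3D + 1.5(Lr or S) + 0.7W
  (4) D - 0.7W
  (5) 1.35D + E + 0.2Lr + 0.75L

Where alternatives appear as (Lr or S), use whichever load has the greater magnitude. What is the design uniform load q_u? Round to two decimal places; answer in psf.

(Lr or S) → Lr = 69 psf.
(1) 0.85(39) - 0.8(56) = 33.15 - 44.80 = -11.65
(2) 1.2(39) + 1.0(9) + 0.3(12) + 0.75(103) = 46.80 + 9.00 + 3.60 + 77.25 = 136.65
(3) 1.3(39) + 1.5(69) + 0.7(9) = 50.70 + 103.50 + 6.30 = 160.50
(4) 1.0(39) - 0.7(9) = 39.00 - 6.30 = 32.70
(5) 1.35(39) + 1.0(56) + 0.2(69) + 0.75(103) = 52.65 + 56.00 + 13.80 + 77.25 = 199.70
Combination 5 governs: q_u = 199.70 psf.

199.70 psf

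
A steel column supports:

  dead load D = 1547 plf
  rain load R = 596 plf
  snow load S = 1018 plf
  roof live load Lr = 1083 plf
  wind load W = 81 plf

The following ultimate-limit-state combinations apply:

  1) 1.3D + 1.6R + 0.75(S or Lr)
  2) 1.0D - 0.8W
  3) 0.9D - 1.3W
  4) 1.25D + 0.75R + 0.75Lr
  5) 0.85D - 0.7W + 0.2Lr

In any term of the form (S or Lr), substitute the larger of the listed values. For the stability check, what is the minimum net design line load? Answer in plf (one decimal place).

(S or Lr) → Lr = 1083 plf.
1) 1.3(1547) + 1.6(596) + 0.75(1083) = 3777.0
2) 1.0(1547) - 0.8(81) = 1482.2
3) 0.9(1547) - 1.3(81) = 1287.0
4) 1.25(1547) + 0.75(596) + 0.75(1083) = 3193.0
5) 0.85(1547) - 0.7(81) + 0.2(1083) = 1474.9
Combination 3 gives the minimum: 1287.0 plf.

1287.0 plf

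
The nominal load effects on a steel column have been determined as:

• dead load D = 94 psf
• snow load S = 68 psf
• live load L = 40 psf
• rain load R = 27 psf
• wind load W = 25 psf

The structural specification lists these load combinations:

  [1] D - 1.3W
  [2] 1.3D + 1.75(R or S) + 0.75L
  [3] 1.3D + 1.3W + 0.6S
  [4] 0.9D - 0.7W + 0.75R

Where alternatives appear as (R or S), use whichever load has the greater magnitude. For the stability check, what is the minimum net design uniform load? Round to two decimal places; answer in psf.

(R or S) → S = 68 psf.
[1] 1.0(94) - 1.3(25) = 94.00 - 32.50 = 61.50
[2] 1.3(94) + 1.75(68) + 0.75(40) = 122.20 + 119.00 + 30.00 = 271.20
[3] 1.3(94) + 1.3(25) + 0.6(68) = 122.20 + 32.50 + 40.80 = 195.50
[4] 0.9(94) - 0.7(25) + 0.75(27) = 84.60 - 17.50 + 20.25 = 87.35
Combination 1 gives the minimum: 61.50 psf.

61.50 psf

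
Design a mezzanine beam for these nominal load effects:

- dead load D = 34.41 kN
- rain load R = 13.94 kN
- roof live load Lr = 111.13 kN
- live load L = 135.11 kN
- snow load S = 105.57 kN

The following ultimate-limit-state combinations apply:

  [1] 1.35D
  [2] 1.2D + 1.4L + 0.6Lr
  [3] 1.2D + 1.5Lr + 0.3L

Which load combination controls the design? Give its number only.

[1] 1.35(34.41) = 46.45
[2] 1.2(34.41) + 1.4(135.11) + 0.6(111.13) = 41.29 + 189.15 + 66.68 = 297.12
[3] 1.2(34.41) + 1.5(111.13) + 0.3(135.11) = 41.29 + 166.70 + 40.53 = 248.52
The largest value is 297.12 kN from combination 2.

Combination 2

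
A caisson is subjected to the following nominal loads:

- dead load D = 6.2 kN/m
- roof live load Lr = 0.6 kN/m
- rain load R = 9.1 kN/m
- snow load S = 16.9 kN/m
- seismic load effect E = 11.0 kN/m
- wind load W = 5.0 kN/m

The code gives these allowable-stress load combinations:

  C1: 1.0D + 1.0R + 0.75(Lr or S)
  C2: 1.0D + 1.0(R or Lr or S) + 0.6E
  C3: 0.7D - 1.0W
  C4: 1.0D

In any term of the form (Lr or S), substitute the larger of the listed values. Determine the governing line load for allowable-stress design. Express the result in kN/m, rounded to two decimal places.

(Lr or S) → S = 16.9 kN/m; (R or Lr or S) → S = 16.9 kN/m.
C1: 1.0(6.2) + 1.0(9.1) + 0.75(16.9) = 27.98
C2: 1.0(6.2) + 1.0(16.9) + 0.6(11.0) = 29.70
C3: 0.7(6.2) - 1.0(5.0) = -0.66
C4: 1.0(6.2) = 6.20
Combination 2 governs: w = 29.70 kN/m.

29.70 kN/m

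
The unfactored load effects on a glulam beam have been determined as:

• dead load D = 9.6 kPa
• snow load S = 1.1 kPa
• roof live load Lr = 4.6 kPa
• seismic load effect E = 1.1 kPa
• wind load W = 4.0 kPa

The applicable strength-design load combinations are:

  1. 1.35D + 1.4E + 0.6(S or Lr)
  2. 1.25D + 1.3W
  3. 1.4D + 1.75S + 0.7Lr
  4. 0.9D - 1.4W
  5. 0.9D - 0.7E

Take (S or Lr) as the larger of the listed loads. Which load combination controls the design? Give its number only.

Combination 3

(S or Lr) → Lr = 4.6 kPa.
1. 1.35(9.6) + 1.4(1.1) + 0.6(4.6) = 13.0 + 1.5 + 2.8 = 17.3
2. 1.25(9.6) + 1.3(4.0) = 12.0 + 5.2 = 17.2
3. 1.4(9.6) + 1.75(1.1) + 0.7(4.6) = 18.6
4. 0.9(9.6) - 1.4(4.0) = 8.6 - 5.6 = 3.0
5. 0.9(9.6) - 0.7(1.1) = 7.9
The largest value is 18.6 kPa from combination 3.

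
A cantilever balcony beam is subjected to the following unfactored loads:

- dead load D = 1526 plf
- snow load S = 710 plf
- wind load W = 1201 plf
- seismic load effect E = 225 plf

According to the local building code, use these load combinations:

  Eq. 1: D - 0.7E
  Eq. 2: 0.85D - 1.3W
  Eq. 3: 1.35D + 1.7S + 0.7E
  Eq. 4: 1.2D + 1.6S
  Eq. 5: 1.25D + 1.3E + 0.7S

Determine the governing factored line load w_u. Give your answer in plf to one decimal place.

3424.6 plf

Eq. 1: 1.0(1526) - 0.7(225) = 1526.0 - 157.5 = 1368.5
Eq. 2: 0.85(1526) - 1.3(1201) = 1297.1 - 1561.3 = -264.2
Eq. 3: 1.35(1526) + 1.7(710) + 0.7(225) = 2060.1 + 1207.0 + 157.5 = 3424.6
Eq. 4: 1.2(1526) + 1.6(710) = 1831.2 + 1136.0 = 2967.2
Eq. 5: 1.25(1526) + 1.3(225) + 0.7(710) = 1907.5 + 292.5 + 497.0 = 2697.0
Maximum is from combination 3.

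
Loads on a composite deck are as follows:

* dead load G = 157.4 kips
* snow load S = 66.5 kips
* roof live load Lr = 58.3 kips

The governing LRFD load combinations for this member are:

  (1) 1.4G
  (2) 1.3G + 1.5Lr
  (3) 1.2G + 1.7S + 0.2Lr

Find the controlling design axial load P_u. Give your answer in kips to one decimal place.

(1) 1.4(157.4) = 220.4
(2) 1.3(157.4) + 1.5(58.3) = 204.6 + 87.5 = 292.1
(3) 1.2(157.4) + 1.7(66.5) + 0.2(58.3) = 313.6
Maximum is from combination 3.

313.6 kips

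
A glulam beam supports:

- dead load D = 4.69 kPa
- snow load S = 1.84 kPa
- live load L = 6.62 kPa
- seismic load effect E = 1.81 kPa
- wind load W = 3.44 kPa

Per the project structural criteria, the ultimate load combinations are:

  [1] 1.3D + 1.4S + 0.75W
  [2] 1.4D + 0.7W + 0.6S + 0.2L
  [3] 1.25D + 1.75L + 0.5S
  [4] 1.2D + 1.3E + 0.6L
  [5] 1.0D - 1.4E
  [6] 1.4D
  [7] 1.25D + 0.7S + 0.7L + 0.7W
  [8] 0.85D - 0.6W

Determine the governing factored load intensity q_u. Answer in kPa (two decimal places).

[1] 1.3(4.69) + 1.4(1.84) + 0.75(3.44) = 11.25
[2] 1.4(4.69) + 0.7(3.44) + 0.6(1.84) + 0.2(6.62) = 11.40
[3] 1.25(4.69) + 1.75(6.62) + 0.5(1.84) = 18.37
[4] 1.2(4.69) + 1.3(1.81) + 0.6(6.62) = 11.95
[5] 1.0(4.69) - 1.4(1.81) = 2.16
[6] 1.4(4.69) = 6.57
[7] 1.25(4.69) + 0.7(1.84) + 0.7(6.62) + 0.7(3.44) = 14.19
[8] 0.85(4.69) - 0.6(3.44) = 1.92
Maximum is from combination 3.

18.37 kPa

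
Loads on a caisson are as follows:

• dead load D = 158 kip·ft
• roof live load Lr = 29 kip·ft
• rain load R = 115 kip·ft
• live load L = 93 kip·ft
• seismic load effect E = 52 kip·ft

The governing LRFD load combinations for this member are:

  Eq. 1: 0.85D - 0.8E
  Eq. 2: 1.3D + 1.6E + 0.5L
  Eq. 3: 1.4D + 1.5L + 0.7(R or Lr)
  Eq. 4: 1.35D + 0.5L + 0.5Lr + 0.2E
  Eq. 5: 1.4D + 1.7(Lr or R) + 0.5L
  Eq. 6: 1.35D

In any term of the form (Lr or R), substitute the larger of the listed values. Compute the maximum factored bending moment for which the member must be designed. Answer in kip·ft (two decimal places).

(R or Lr) → R = 115 kip·ft; (Lr or R) → R = 115 kip·ft.
Eq. 1: 0.85(158) - 0.8(52) = 134.30 - 41.60 = 92.70
Eq. 2: 1.3(158) + 1.6(52) + 0.5(93) = 205.40 + 83.20 + 46.50 = 335.10
Eq. 3: 1.4(158) + 1.5(93) + 0.7(115) = 221.20 + 139.50 + 80.50 = 441.20
Eq. 4: 1.35(158) + 0.5(93) + 0.5(29) + 0.2(52) = 213.30 + 46.50 + 14.50 + 10.40 = 284.70
Eq. 5: 1.4(158) + 1.7(115) + 0.5(93) = 221.20 + 195.50 + 46.50 = 463.20
Eq. 6: 1.35(158) = 213.30
Maximum is from combination 5.

463.20 kip·ft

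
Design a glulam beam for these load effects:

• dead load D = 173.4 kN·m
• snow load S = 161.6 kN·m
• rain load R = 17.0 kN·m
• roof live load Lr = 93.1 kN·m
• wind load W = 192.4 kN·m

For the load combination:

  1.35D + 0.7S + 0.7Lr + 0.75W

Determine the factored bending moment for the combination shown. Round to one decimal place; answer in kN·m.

556.7 kN·m

1.35(173.4) + 0.7(161.6) + 0.7(93.1) + 0.75(192.4) = 556.7
M_u = 556.7 kN·m.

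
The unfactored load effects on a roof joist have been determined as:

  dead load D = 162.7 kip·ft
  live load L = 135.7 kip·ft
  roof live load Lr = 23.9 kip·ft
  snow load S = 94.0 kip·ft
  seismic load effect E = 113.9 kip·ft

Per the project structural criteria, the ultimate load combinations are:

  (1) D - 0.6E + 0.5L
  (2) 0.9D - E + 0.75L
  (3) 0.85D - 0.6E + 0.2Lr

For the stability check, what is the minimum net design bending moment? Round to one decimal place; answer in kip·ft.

(1) 1.0(162.7) - 0.6(113.9) + 0.5(135.7) = 162.2
(2) 0.9(162.7) - 1.0(113.9) + 0.75(135.7) = 134.3
(3) 0.85(162.7) - 0.6(113.9) + 0.2(23.9) = 74.7
Combination 3 gives the minimum: 74.7 kip·ft.

74.7 kip·ft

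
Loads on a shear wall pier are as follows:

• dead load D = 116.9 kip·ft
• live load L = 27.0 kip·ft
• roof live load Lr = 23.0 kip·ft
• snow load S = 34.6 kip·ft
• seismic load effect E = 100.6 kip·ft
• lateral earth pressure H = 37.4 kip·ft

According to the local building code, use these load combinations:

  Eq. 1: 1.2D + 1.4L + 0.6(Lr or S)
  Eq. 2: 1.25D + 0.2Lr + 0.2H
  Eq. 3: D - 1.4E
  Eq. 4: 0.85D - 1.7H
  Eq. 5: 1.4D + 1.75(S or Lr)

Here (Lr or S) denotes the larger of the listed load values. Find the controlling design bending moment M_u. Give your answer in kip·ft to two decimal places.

(Lr or S) → S = 34.6 kip·ft; (S or Lr) → S = 34.6 kip·ft.
Eq. 1: 1.2(116.9) + 1.4(27.0) + 0.6(34.6) = 140.28 + 37.80 + 20.76 = 198.84
Eq. 2: 1.25(116.9) + 0.2(23.0) + 0.2(37.4) = 146.13 + 4.60 + 7.48 = 158.21
Eq. 3: 1.0(116.9) - 1.4(100.6) = 116.90 - 140.84 = -23.94
Eq. 4: 0.85(116.9) - 1.7(37.4) = 99.37 - 63.58 = 35.79
Eq. 5: 1.4(116.9) + 1.75(34.6) = 163.66 + 60.55 = 224.21
The controlling combination is 5, giving 224.21 kip·ft.

224.21 kip·ft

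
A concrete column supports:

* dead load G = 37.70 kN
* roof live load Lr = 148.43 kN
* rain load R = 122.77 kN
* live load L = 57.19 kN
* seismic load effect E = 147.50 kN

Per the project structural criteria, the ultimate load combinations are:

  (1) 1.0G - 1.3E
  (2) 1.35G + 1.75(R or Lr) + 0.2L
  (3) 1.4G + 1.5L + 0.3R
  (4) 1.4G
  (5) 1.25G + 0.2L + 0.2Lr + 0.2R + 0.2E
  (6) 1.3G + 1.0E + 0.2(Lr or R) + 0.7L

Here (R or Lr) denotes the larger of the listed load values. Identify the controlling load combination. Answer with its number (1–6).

(R or Lr) → Lr = 148.43 kN; (Lr or R) → Lr = 148.43 kN.
(1) 1.0(37.70) - 1.3(147.50) = 37.70 - 191.75 = -154.05
(2) 1.35(37.70) + 1.75(148.43) + 0.2(57.19) = 50.90 + 259.75 + 11.44 = 322.09
(3) 1.4(37.70) + 1.5(57.19) + 0.3(122.77) = 52.78 + 85.79 + 36.83 = 175.40
(4) 1.4(37.70) = 52.78
(5) 1.25(37.70) + 0.2(57.19) + 0.2(148.43) + 0.2(122.77) + 0.2(147.50) = 142.30
(6) 1.3(37.70) + 1.0(147.50) + 0.2(148.43) + 0.7(57.19) = 49.01 + 147.50 + 29.69 + 40.03 = 266.23
The largest value is 322.09 kN from combination 2.

Combination 2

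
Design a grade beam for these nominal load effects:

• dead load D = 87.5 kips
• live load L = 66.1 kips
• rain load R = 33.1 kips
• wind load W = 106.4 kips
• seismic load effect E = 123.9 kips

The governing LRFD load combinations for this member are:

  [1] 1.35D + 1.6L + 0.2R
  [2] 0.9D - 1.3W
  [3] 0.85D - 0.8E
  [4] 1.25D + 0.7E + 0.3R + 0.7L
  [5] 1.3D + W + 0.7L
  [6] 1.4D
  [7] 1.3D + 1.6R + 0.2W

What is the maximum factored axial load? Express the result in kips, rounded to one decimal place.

[1] 1.35(87.5) + 1.6(66.1) + 0.2(33.1) = 118.1 + 105.8 + 6.6 = 230.5
[2] 0.9(87.5) - 1.3(106.4) = -59.6
[3] 0.85(87.5) - 0.8(123.9) = 74.4 - 99.1 = -24.7
[4] 1.25(87.5) + 0.7(123.9) + 0.3(33.1) + 0.7(66.1) = 109.4 + 86.7 + 9.9 + 46.3 = 252.3
[5] 1.3(87.5) + 1.0(106.4) + 0.7(66.1) = 266.4
[6] 1.4(87.5) = 122.5
[7] 1.3(87.5) + 1.6(33.1) + 0.2(106.4) = 188.0
Combination 5 governs: P_u = 266.4 kips.

266.4 kips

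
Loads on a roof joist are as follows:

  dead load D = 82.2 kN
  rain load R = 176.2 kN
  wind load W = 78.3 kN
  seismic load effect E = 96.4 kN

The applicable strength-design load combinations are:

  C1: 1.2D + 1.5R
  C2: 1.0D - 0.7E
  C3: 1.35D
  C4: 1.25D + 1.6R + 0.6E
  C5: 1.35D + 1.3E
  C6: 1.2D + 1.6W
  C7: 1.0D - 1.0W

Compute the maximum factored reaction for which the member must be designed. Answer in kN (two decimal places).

C1: 1.2(82.2) + 1.5(176.2) = 362.94
C2: 1.0(82.2) - 0.7(96.4) = 14.72
C3: 1.35(82.2) = 110.97
C4: 1.25(82.2) + 1.6(176.2) + 0.6(96.4) = 442.51
C5: 1.35(82.2) + 1.3(96.4) = 236.29
C6: 1.2(82.2) + 1.6(78.3) = 223.92
C7: 1.0(82.2) - 1.0(78.3) = 3.90
Combination 4 governs: V_u = 442.51 kN.

442.51 kN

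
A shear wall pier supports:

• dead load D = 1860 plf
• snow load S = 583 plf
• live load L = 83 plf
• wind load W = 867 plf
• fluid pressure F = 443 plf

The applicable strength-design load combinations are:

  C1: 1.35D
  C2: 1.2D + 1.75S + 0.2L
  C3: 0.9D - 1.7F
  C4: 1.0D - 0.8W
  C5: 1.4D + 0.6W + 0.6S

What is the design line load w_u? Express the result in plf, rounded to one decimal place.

3474.0 plf

C1: 1.35(1860) = 2511.0
C2: 1.2(1860) + 1.75(583) + 0.2(83) = 3268.9
C3: 0.9(1860) - 1.7(443) = 920.9
C4: 1.0(1860) - 0.8(867) = 1166.4
C5: 1.4(1860) + 0.6(867) + 0.6(583) = 3474.0
Combination 5 governs: w_u = 3474.0 plf.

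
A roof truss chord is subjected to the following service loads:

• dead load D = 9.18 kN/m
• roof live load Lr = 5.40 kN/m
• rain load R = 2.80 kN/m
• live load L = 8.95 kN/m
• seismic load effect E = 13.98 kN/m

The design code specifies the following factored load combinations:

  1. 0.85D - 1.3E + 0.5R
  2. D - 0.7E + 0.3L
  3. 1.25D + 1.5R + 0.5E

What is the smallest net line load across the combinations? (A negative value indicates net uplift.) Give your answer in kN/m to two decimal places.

1. 0.85(9.18) - 1.3(13.98) + 0.5(2.80) = 7.80 - 18.17 + 1.40 = -8.97
2. 1.0(9.18) - 0.7(13.98) + 0.3(8.95) = 9.18 - 9.79 + 2.69 = 2.08
3. 1.25(9.18) + 1.5(2.80) + 0.5(13.98) = 11.48 + 4.20 + 6.99 = 22.67
Combination 1 gives the minimum: -8.97 kN/m.

-8.97 kN/m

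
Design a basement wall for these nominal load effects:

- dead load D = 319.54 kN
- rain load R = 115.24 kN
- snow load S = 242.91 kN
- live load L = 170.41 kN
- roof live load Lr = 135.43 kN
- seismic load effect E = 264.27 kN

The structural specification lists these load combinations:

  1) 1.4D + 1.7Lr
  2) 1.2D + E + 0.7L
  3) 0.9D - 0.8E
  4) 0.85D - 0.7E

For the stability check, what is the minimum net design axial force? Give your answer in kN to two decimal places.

1) 1.4(319.54) + 1.7(135.43) = 447.36 + 230.23 = 677.59
2) 1.2(319.54) + 1.0(264.27) + 0.7(170.41) = 383.45 + 264.27 + 119.29 = 767.01
3) 0.9(319.54) - 0.8(264.27) = 287.59 - 211.42 = 76.17
4) 0.85(319.54) - 0.7(264.27) = 271.61 - 184.99 = 86.62
Combination 3 gives the minimum: 76.17 kN.

76.17 kN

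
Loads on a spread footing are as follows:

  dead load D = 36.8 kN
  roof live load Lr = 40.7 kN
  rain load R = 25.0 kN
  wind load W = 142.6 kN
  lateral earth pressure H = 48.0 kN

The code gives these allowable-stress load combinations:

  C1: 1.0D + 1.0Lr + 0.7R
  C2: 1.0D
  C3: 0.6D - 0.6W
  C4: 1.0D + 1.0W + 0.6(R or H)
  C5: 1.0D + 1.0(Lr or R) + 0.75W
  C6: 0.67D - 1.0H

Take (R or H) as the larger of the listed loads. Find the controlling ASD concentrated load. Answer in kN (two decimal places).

208.20 kN

(R or H) → H = 48.0 kN; (Lr or R) → Lr = 40.7 kN.
C1: 1.0(36.8) + 1.0(40.7) + 0.7(25.0) = 36.80 + 40.70 + 17.50 = 95.00
C2: 1.0(36.8) = 36.80
C3: 0.6(36.8) - 0.6(142.6) = 22.08 - 85.56 = -63.48
C4: 1.0(36.8) + 1.0(142.6) + 0.6(48.0) = 36.80 + 142.60 + 28.80 = 208.20
C5: 1.0(36.8) + 1.0(40.7) + 0.75(142.6) = 36.80 + 40.70 + 106.95 = 184.45
C6: 0.67(36.8) - 1.0(48.0) = 24.66 - 48.00 = -23.34
Maximum is from combination 4.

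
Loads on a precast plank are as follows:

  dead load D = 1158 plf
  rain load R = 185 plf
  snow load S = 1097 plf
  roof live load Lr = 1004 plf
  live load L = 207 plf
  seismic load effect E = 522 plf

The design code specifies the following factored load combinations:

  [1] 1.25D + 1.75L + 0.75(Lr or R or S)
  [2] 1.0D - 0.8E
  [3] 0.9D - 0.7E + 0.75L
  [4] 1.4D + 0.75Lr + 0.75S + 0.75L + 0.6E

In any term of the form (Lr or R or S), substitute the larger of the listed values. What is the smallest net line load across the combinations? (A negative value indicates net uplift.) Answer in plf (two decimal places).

(Lr or R or S) → S = 1097 plf.
[1] 1.25(1158) + 1.75(207) + 0.75(1097) = 1447.50 + 362.25 + 822.75 = 2632.50
[2] 1.0(1158) - 0.8(522) = 1158.00 - 417.60 = 740.40
[3] 0.9(1158) - 0.7(522) + 0.75(207) = 1042.20 - 365.40 + 155.25 = 832.05
[4] 1.4(1158) + 0.75(1004) + 0.75(1097) + 0.75(207) + 0.6(522) = 1621.20 + 753.00 + 822.75 + 155.25 + 313.20 = 3665.40
Combination 2 gives the minimum: 740.40 plf.

740.40 plf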